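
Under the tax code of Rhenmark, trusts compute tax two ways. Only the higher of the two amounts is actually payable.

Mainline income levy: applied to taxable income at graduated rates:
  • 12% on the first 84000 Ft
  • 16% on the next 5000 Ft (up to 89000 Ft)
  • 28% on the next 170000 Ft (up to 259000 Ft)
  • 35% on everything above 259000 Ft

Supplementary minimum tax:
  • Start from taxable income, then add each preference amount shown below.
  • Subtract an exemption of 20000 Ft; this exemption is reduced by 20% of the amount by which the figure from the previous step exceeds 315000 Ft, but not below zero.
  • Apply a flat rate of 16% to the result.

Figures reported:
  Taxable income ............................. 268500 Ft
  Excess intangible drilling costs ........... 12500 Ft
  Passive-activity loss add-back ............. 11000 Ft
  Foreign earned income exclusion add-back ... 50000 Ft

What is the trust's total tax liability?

Mainline income levy:
  84000 Ft × 12% = 10080 Ft
  5000 Ft × 16% = 800 Ft
  170000 Ft × 28% = 47600 Ft
  9500 Ft × 35% = 3325 Ft
  → 61805 Ft

Supplementary minimum tax:
  Adjusted income: 268500 Ft + 12500 Ft + 11000 Ft + 50000 Ft = 342000 Ft
  Exemption: 20000 Ft − 20% × (342000 Ft − 315000 Ft) = 20000 Ft − 5400 Ft = 14600 Ft
  Base: 342000 Ft − 14600 Ft = 327400 Ft
  327400 Ft × 16% = 52384 Ft

61805 Ft > 52384 Ft, so the mainline income levy governs.

61805 Ft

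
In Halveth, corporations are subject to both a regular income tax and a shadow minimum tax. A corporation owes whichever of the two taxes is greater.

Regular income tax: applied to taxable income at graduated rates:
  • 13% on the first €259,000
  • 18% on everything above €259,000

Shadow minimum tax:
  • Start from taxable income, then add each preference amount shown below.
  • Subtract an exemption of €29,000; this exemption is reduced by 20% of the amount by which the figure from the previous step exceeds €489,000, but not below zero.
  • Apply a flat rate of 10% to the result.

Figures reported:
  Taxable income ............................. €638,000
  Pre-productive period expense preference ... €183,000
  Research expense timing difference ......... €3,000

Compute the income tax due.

€101,890

Shadow minimum tax:
  Adjusted income: €638,000 + €183,000 + €3,000 = €824,000
  Exemption: 20% × (€824,000 − €489,000) = €67,000 ≥ €29,000, so the exemption is fully phased out
  Base: €824,000 − €0 = €824,000
  €824,000 × 10% = €82,400

Regular income tax:
  €259,000 × 13% = €33,670
  €379,000 × 18% = €68,220
  → €101,890

€101,890 > €82,400, so the regular income tax governs.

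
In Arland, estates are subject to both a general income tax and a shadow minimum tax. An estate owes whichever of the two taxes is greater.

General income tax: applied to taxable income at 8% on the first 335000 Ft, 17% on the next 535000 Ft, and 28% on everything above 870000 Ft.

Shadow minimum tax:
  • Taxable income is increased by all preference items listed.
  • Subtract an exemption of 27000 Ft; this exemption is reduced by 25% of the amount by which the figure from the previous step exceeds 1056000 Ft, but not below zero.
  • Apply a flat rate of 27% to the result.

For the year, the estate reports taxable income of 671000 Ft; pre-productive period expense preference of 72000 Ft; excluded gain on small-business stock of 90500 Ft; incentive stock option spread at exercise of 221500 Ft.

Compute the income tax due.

277560 Ft

General income tax:
  335000 Ft × 8% = 26800 Ft
  336000 Ft × 17% = 57120 Ft
  → 83920 Ft

Shadow minimum tax:
  Adjusted income: 671000 Ft + 72000 Ft + 90500 Ft + 221500 Ft = 1055000 Ft
  Exemption: 1055000 Ft ≤ 1056000 Ft, so full 27000 Ft applies
  Base: 1055000 Ft − 27000 Ft = 1028000 Ft
  1028000 Ft × 27% = 277560 Ft

277560 Ft > 83920 Ft, so the shadow minimum tax is the binding amount.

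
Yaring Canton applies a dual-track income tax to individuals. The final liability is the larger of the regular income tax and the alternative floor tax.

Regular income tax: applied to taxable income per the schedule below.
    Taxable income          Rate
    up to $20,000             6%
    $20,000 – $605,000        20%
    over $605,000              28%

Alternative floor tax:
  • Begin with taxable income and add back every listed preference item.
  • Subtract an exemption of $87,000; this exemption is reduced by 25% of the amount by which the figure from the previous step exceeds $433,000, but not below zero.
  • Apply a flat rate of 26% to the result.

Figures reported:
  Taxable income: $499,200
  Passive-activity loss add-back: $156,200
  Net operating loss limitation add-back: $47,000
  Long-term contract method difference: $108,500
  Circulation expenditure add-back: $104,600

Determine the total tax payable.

$238,030

Alternative floor tax:
  Adjusted income: $499,200 + $156,200 + $47,000 + $108,500 + $104,600 = $915,500
  Exemption: 25% × ($915,500 − $433,000) = $120,625 ≥ $87,000, so the exemption is fully phased out
  Base: $915,500 − $0 = $915,500
  $915,500 × 26% = $238,030

Regular income tax:
  $20,000 × 6% = $1,200
  $479,200 × 20% = $95,840
  → $97,040

$238,030 > $97,040, so the alternative floor tax is the binding amount.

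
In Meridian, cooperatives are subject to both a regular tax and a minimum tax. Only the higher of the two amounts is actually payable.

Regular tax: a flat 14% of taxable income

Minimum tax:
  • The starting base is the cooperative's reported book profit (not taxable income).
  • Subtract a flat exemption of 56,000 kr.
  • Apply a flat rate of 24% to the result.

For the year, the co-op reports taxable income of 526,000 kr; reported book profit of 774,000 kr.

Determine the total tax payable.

172,320 kr

Minimum tax:
  Base (reported book profit): 774,000 kr
  Less exemption 56,000 kr → base 718,000 kr
  718,000 kr × 24% = 172,320 kr

Regular tax:
  526,000 kr × 14% = 73,640 kr

172,320 kr > 73,640 kr, so the minimum tax is the binding amount.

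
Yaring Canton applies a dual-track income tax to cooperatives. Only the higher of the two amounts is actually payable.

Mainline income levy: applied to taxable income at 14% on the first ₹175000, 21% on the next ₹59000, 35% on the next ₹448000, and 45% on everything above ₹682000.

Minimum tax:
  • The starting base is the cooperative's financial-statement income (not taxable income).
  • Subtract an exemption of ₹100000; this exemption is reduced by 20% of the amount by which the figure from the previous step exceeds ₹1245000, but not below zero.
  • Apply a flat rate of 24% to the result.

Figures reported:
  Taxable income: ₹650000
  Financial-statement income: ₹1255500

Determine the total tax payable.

₹277824

Mainline income levy:
  ₹175000 × 14% = ₹24500
  ₹59000 × 21% = ₹12390
  ₹416000 × 35% = ₹145600
  → ₹182490

Minimum tax:
  Base (financial-statement income): ₹1255500
  Exemption: ₹100000 − 20% × (₹1255500 − ₹1245000) = ₹100000 − ₹2100 = ₹97900
  Base: ₹1255500 − ₹97900 = ₹1157600
  ₹1157600 × 24% = ₹277824

₹277824 > ₹182490, so the minimum tax is the binding amount.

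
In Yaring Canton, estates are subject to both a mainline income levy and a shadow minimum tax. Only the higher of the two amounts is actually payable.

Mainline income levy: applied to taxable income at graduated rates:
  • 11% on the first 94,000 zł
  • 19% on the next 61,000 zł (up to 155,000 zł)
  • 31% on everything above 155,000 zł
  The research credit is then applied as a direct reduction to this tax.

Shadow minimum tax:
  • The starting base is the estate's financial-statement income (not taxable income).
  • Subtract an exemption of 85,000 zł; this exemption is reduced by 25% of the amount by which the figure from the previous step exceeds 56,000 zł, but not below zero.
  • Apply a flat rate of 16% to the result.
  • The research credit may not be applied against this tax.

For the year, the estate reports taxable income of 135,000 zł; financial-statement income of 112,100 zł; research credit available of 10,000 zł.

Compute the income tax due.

Shadow minimum tax:
  Base (financial-statement income): 112,100 zł
  Exemption: 85,000 zł − 25% × (112,100 zł − 56,000 zł) = 85,000 zł − 14,025 zł = 70,975 zł
  Base: 112,100 zł − 70,975 zł = 41,125 zł
  41,125 zł × 16% = 6,580 zł

Mainline income levy:
  94,000 zł × 11% = 10,340 zł
  41,000 zł × 19% = 7,790 zł
  → 18,130 zł
  Less research credit 10,000 zł → 8,130 zł

8,130 zł > 6,580 zł, so the mainline income levy governs.

8,130 zł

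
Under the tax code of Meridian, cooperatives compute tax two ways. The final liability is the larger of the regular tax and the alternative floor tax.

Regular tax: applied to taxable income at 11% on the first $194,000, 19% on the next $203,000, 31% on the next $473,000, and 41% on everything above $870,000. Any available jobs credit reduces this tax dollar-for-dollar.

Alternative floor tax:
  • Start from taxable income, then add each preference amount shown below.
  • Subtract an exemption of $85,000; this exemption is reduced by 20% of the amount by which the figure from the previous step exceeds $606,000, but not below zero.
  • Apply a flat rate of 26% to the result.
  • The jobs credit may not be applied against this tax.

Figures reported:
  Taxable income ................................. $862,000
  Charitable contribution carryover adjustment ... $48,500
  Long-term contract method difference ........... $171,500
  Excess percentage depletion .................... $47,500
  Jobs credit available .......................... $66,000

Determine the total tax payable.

Regular tax:
  $194,000 × 11% = $21,340
  $203,000 × 19% = $38,570
  $465,000 × 31% = $144,150
  → $204,060
  Less jobs credit $66,000 → $138,060

Alternative floor tax:
  Adjusted income: $862,000 + $48,500 + $171,500 + $47,500 = $1,129,500
  Exemption: 20% × ($1,129,500 − $606,000) = $104,700 ≥ $85,000, so the exemption is fully phased out
  Base: $1,129,500 − $0 = $1,129,500
  $1,129,500 × 26% = $293,670

$293,670 > $138,060, so the alternative floor tax is the binding amount.

$293,670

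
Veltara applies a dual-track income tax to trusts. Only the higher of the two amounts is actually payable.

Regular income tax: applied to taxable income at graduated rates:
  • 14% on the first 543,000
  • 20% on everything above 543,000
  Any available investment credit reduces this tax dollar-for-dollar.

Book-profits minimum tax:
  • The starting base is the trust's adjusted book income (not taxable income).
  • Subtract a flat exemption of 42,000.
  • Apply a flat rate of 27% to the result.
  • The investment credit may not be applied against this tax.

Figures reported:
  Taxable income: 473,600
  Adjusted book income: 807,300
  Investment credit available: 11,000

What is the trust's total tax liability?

206,631

Regular income tax:
  473,600 × 14% = 66,304
  Less investment credit 11,000 → 55,304

Book-profits minimum tax:
  Base (adjusted book income): 807,300
  Less exemption 42,000 → base 765,300
  765,300 × 27% = 206,631

206,631 > 55,304, so the book-profits minimum tax is the binding amount.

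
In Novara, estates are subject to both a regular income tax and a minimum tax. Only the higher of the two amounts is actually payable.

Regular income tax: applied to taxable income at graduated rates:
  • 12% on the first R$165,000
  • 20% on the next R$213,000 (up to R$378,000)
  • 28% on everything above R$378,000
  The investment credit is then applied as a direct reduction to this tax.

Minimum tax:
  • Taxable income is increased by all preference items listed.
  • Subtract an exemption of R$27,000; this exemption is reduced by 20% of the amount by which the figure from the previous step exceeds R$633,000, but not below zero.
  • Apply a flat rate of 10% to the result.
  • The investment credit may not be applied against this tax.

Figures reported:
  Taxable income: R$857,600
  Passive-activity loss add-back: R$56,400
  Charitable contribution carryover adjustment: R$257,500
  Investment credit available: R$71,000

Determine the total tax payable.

Minimum tax:
  Adjusted income: R$857,600 + R$56,400 + R$257,500 = R$1,171,500
  Exemption: 20% × (R$1,171,500 − R$633,000) = R$107,700 ≥ R$27,000, so the exemption is fully phased out
  Base: R$1,171,500 − R$0 = R$1,171,500
  R$1,171,500 × 10% = R$117,150

Regular income tax:
  R$165,000 × 12% = R$19,800
  R$213,000 × 20% = R$42,600
  R$479,600 × 28% = R$134,288
  → R$196,688
  Less investment credit R$71,000 → R$125,688

R$125,688 > R$117,150, so the regular income tax governs.

R$125,688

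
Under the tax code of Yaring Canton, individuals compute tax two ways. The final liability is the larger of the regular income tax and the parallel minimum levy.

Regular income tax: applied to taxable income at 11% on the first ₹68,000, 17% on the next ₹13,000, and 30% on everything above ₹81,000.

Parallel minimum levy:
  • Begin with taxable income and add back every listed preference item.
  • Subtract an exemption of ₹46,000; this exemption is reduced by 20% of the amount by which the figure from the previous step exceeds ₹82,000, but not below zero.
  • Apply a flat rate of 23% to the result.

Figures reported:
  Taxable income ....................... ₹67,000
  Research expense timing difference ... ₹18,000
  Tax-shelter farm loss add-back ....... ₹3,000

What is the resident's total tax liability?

₹9,936

Parallel minimum levy:
  Adjusted income: ₹67,000 + ₹18,000 + ₹3,000 = ₹88,000
  Exemption: ₹46,000 − 20% × (₹88,000 − ₹82,000) = ₹46,000 − ₹1,200 = ₹44,800
  Base: ₹88,000 − ₹44,800 = ₹43,200
  ₹43,200 × 23% = ₹9,936

Regular income tax:
  ₹67,000 × 11% = ₹7,370

₹9,936 > ₹7,370, so the parallel minimum levy is the binding amount.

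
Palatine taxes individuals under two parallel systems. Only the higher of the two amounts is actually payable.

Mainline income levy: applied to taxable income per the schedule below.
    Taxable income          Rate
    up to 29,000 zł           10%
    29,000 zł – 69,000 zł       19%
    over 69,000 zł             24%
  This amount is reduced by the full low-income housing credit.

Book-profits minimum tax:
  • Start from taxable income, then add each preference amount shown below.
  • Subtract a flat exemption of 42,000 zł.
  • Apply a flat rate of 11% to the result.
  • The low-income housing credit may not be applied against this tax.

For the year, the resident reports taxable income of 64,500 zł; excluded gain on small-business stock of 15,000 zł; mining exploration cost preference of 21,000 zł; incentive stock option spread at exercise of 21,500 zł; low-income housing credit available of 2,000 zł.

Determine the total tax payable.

8,800 zł

Book-profits minimum tax:
  Adjusted income: 64,500 zł + 15,000 zł + 21,000 zł + 21,500 zł = 122,000 zł
  Less exemption 42,000 zł → base 80,000 zł
  80,000 zł × 11% = 8,800 zł

Mainline income levy:
  29,000 zł × 10% = 2,900 zł
  35,500 zł × 19% = 6,745 zł
  → 9,645 zł
  Less low-income housing credit 2,000 zł → 7,645 zł

8,800 zł > 7,645 zł, so the book-profits minimum tax is the binding amount.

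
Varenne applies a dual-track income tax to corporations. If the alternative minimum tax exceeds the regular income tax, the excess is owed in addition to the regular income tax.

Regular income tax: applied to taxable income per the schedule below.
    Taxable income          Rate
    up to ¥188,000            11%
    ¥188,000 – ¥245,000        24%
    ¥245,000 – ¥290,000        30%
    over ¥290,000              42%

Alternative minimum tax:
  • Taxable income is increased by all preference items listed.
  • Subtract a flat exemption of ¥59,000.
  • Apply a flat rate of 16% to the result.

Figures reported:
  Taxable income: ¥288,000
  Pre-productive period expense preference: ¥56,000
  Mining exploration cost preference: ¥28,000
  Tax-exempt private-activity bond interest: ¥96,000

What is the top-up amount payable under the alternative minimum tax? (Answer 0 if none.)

¥18,180

Regular income tax:
  ¥188,000 × 11% = ¥20,680
  ¥57,000 × 24% = ¥13,680
  ¥43,000 × 30% = ¥12,900
  → ¥47,260

Alternative minimum tax:
  Adjusted income: ¥288,000 + ¥56,000 + ¥28,000 + ¥96,000 = ¥468,000
  Less exemption ¥59,000 → base ¥409,000
  ¥409,000 × 16% = ¥65,440

Excess of alternative minimum tax over regular income tax: ¥65,440 − ¥47,260 = ¥18,180.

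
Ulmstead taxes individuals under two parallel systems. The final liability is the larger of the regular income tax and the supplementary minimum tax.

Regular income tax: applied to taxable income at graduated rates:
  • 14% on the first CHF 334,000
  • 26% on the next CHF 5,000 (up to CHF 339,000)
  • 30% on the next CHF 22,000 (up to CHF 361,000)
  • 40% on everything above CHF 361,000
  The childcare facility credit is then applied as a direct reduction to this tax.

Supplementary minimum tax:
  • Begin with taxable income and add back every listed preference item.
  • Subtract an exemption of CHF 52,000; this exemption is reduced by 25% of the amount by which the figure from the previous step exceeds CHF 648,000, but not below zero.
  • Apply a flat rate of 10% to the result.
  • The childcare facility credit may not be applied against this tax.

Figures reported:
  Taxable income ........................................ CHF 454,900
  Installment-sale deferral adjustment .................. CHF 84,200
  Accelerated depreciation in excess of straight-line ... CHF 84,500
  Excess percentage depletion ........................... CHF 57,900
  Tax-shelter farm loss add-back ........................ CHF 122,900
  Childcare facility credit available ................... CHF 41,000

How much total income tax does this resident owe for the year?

CHF 79,150

Supplementary minimum tax:
  Adjusted income: CHF 454,900 + CHF 84,200 + CHF 84,500 + CHF 57,900 + CHF 122,900 = CHF 804,400
  Exemption: CHF 52,000 − 25% × (CHF 804,400 − CHF 648,000) = CHF 52,000 − CHF 39,100 = CHF 12,900
  Base: CHF 804,400 − CHF 12,900 = CHF 791,500
  CHF 791,500 × 10% = CHF 79,150

Regular income tax:
  CHF 334,000 × 14% = CHF 46,760
  CHF 5,000 × 26% = CHF 1,300
  CHF 22,000 × 30% = CHF 6,600
  CHF 93,900 × 40% = CHF 37,560
  → CHF 92,220
  Less childcare facility credit CHF 41,000 → CHF 51,220

CHF 79,150 > CHF 51,220, so the supplementary minimum tax is the binding amount.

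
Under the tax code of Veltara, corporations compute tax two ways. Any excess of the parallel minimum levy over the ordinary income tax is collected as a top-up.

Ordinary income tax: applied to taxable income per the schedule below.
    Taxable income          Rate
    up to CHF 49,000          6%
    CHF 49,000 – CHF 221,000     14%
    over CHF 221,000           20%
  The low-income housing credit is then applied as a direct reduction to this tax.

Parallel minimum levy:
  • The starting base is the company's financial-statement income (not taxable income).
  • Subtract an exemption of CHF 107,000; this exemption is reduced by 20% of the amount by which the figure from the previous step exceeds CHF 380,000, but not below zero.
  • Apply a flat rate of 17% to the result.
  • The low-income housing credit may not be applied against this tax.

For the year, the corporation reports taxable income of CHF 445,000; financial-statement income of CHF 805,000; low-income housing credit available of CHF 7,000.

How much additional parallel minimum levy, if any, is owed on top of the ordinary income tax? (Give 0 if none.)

CHF 68,290

Parallel minimum levy:
  Base (financial-statement income): CHF 805,000
  Exemption: CHF 107,000 − 20% × (CHF 805,000 − CHF 380,000) = CHF 107,000 − CHF 85,000 = CHF 22,000
  Base: CHF 805,000 − CHF 22,000 = CHF 783,000
  CHF 783,000 × 17% = CHF 133,110

Ordinary income tax:
  CHF 49,000 × 6% = CHF 2,940
  CHF 172,000 × 14% = CHF 24,080
  CHF 224,000 × 20% = CHF 44,800
  → CHF 71,820
  Less low-income housing credit CHF 7,000 → CHF 64,820

Excess of parallel minimum levy over ordinary income tax: CHF 133,110 − CHF 64,820 = CHF 68,290.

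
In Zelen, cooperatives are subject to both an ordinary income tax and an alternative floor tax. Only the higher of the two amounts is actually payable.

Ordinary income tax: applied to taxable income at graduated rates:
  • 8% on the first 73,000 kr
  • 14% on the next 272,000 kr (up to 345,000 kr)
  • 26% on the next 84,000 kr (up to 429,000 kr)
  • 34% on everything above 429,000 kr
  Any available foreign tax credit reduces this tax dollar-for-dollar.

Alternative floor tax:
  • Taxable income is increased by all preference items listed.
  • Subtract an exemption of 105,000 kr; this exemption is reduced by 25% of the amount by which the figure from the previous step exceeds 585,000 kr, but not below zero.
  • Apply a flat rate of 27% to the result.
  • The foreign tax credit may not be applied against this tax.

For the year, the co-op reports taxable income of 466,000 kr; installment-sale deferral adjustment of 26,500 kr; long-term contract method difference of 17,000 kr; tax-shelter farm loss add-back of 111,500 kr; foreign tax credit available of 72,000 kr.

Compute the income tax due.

Ordinary income tax:
  73,000 kr × 8% = 5,840 kr
  272,000 kr × 14% = 38,080 kr
  84,000 kr × 26% = 21,840 kr
  37,000 kr × 34% = 12,580 kr
  → 78,340 kr
  Less foreign tax credit 72,000 kr → 6,340 kr

Alternative floor tax:
  Adjusted income: 466,000 kr + 26,500 kr + 17,000 kr + 111,500 kr = 621,000 kr
  Exemption: 105,000 kr − 25% × (621,000 kr − 585,000 kr) = 105,000 kr − 9,000 kr = 96,000 kr
  Base: 621,000 kr − 96,000 kr = 525,000 kr
  525,000 kr × 27% = 141,750 kr

141,750 kr > 6,340 kr, so the alternative floor tax is the binding amount.

141,750 kr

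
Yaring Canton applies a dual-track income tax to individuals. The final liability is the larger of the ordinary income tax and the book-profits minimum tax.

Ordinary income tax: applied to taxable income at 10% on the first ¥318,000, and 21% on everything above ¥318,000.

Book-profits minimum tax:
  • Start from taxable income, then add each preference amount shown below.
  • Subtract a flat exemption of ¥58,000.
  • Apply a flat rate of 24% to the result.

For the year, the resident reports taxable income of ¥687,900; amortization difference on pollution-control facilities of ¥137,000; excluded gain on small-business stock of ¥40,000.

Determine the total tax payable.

Ordinary income tax:
  ¥318,000 × 10% = ¥31,800
  ¥369,900 × 21% = ¥77,679
  → ¥109,479

Book-profits minimum tax:
  Adjusted income: ¥687,900 + ¥137,000 + ¥40,000 = ¥864,900
  Less exemption ¥58,000 → base ¥806,900
  ¥806,900 × 24% = ¥193,656

¥193,656 > ¥109,479, so the book-profits minimum tax is the binding amount.

¥193,656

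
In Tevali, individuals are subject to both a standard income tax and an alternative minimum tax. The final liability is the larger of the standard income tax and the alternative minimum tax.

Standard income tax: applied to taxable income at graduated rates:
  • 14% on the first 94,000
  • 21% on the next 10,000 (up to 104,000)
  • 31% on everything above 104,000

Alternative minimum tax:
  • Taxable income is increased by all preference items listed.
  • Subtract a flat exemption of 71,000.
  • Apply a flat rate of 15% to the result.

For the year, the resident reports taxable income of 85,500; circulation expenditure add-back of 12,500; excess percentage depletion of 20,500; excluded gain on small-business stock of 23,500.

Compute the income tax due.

Alternative minimum tax:
  Adjusted income: 85,500 + 12,500 + 20,500 + 23,500 = 142,000
  Less exemption 71,000 → base 71,000
  71,000 × 15% = 10,650

Standard income tax:
  85,500 × 14% = 11,970

11,970 > 10,650, so the standard income tax governs.

11,970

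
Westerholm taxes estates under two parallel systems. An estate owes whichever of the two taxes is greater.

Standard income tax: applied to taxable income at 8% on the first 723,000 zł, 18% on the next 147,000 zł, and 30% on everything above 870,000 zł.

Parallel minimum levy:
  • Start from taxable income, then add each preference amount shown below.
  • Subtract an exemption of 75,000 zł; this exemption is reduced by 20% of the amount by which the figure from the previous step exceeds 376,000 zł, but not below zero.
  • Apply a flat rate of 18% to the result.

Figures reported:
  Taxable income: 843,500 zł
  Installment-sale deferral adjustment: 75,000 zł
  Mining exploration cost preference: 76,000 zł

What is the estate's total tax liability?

179,010 zł

Parallel minimum levy:
  Adjusted income: 843,500 zł + 75,000 zł + 76,000 zł = 994,500 zł
  Exemption: 20% × (994,500 zł − 376,000 zł) = 123,700 zł ≥ 75,000 zł, so the exemption is fully phased out
  Base: 994,500 zł − 0 zł = 994,500 zł
  994,500 zł × 18% = 179,010 zł

Standard income tax:
  723,000 zł × 8% = 57,840 zł
  120,500 zł × 18% = 21,690 zł
  → 79,530 zł

179,010 zł > 79,530 zł, so the parallel minimum levy is the binding amount.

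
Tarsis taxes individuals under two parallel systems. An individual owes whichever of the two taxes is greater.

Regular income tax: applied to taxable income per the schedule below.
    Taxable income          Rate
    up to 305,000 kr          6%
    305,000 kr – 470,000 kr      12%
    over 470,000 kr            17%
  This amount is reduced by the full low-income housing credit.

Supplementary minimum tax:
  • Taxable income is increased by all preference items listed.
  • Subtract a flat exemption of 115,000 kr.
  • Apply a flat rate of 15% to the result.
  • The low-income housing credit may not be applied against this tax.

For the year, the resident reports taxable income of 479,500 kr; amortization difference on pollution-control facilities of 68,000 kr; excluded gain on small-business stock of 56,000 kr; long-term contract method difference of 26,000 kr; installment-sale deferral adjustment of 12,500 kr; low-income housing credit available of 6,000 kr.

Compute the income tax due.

79,050 kr

Regular income tax:
  305,000 kr × 6% = 18,300 kr
  165,000 kr × 12% = 19,800 kr
  9,500 kr × 17% = 1,615 kr
  → 39,715 kr
  Less low-income housing credit 6,000 kr → 33,715 kr

Supplementary minimum tax:
  Adjusted income: 479,500 kr + 68,000 kr + 56,000 kr + 26,000 kr + 12,500 kr = 642,000 kr
  Less exemption 115,000 kr → base 527,000 kr
  527,000 kr × 15% = 79,050 kr

79,050 kr > 33,715 kr, so the supplementary minimum tax is the binding amount.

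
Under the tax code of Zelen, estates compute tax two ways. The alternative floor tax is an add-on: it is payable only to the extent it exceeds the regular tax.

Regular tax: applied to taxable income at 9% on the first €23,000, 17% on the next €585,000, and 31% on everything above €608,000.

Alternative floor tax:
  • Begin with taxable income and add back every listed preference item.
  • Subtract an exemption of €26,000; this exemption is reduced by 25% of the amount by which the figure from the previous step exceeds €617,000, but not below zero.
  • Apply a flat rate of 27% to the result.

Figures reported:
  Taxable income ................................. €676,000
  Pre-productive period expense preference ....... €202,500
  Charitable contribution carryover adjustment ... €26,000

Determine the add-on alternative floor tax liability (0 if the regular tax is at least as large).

€121,615

Regular tax:
  €23,000 × 9% = €2,070
  €585,000 × 17% = €99,450
  €68,000 × 31% = €21,080
  → €122,600

Alternative floor tax:
  Adjusted income: €676,000 + €202,500 + €26,000 = €904,500
  Exemption: 25% × (€904,500 − €617,000) = €71,875 ≥ €26,000, so the exemption is fully phased out
  Base: €904,500 − €0 = €904,500
  €904,500 × 27% = €244,215

Excess of alternative floor tax over regular tax: €244,215 − €122,600 = €121,615.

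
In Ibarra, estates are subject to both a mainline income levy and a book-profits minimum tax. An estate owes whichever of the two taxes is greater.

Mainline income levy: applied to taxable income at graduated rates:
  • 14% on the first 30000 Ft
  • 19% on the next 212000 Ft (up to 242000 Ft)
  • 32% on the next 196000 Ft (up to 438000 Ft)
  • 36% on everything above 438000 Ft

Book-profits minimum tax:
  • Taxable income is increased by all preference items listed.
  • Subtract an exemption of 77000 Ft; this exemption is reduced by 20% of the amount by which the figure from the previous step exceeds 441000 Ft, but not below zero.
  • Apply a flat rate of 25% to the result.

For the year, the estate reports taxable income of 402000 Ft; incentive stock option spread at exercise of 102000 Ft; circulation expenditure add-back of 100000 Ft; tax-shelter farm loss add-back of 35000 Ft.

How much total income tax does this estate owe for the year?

150400 Ft

Mainline income levy:
  30000 Ft × 14% = 4200 Ft
  212000 Ft × 19% = 40280 Ft
  160000 Ft × 32% = 51200 Ft
  → 95680 Ft

Book-profits minimum tax:
  Adjusted income: 402000 Ft + 102000 Ft + 100000 Ft + 35000 Ft = 639000 Ft
  Exemption: 77000 Ft − 20% × (639000 Ft − 441000 Ft) = 77000 Ft − 39600 Ft = 37400 Ft
  Base: 639000 Ft − 37400 Ft = 601600 Ft
  601600 Ft × 25% = 150400 Ft

150400 Ft > 95680 Ft, so the book-profits minimum tax is the binding amount.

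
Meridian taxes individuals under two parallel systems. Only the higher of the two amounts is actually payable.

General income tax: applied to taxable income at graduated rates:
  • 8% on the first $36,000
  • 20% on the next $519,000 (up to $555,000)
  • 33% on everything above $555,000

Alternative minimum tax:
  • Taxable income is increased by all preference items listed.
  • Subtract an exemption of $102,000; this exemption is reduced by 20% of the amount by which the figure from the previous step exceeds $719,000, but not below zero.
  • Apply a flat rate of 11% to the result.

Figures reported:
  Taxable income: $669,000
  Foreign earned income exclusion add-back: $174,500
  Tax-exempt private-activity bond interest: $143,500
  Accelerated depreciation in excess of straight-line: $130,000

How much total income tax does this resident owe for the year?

$144,300

General income tax:
  $36,000 × 8% = $2,880
  $519,000 × 20% = $103,800
  $114,000 × 33% = $37,620
  → $144,300

Alternative minimum tax:
  Adjusted income: $669,000 + $174,500 + $143,500 + $130,000 = $1,117,000
  Exemption: $102,000 − 20% × ($1,117,000 − $719,000) = $102,000 − $79,600 = $22,400
  Base: $1,117,000 − $22,400 = $1,094,600
  $1,094,600 × 11% = $120,406

$144,300 > $120,406, so the general income tax governs.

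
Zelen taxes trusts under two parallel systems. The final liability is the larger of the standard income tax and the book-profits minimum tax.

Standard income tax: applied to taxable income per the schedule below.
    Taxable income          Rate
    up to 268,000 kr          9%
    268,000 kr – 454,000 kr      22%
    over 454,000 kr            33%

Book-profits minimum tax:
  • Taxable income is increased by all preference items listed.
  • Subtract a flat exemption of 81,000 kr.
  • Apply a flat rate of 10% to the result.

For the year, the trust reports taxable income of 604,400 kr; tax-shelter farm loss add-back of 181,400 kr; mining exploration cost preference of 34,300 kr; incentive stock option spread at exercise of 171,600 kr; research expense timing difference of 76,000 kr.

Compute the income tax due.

Standard income tax:
  268,000 kr × 9% = 24,120 kr
  186,000 kr × 22% = 40,920 kr
  150,400 kr × 33% = 49,632 kr
  → 114,672 kr

Book-profits minimum tax:
  Adjusted income: 604,400 kr + 181,400 kr + 34,300 kr + 171,600 kr + 76,000 kr = 1,067,700 kr
  Less exemption 81,000 kr → base 986,700 kr
  986,700 kr × 10% = 98,670 kr

114,672 kr > 98,670 kr, so the standard income tax governs.

114,672 kr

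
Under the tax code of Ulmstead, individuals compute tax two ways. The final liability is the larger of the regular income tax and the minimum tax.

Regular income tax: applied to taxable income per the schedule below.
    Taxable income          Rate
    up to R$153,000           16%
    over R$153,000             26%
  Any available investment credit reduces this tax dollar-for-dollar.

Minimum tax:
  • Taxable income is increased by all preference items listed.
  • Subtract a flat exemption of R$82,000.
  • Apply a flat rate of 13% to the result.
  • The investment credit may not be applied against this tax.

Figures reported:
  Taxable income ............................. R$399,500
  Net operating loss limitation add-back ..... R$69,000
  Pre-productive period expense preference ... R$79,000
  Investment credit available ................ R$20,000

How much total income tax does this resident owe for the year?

R$68,570

Minimum tax:
  Adjusted income: R$399,500 + R$69,000 + R$79,000 = R$547,500
  Less exemption R$82,000 → base R$465,500
  R$465,500 × 13% = R$60,515

Regular income tax:
  R$153,000 × 16% = R$24,480
  R$246,500 × 26% = R$64,090
  → R$88,570
  Less investment credit R$20,000 → R$68,570

R$68,570 > R$60,515, so the regular income tax governs.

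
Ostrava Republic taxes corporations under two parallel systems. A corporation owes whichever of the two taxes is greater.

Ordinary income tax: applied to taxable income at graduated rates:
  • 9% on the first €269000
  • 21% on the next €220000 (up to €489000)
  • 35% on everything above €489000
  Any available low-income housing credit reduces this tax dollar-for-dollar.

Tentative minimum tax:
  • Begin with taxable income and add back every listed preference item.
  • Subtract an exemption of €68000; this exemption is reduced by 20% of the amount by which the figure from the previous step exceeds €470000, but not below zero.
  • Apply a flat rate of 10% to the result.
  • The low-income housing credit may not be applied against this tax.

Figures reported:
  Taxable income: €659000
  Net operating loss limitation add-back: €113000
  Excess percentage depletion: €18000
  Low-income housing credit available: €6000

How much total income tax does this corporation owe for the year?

€123910

Ordinary income tax:
  €269000 × 9% = €24210
  €220000 × 21% = €46200
  €170000 × 35% = €59500
  → €129910
  Less low-income housing credit €6000 → €123910

Tentative minimum tax:
  Adjusted income: €659000 + €113000 + €18000 = €790000
  Exemption: €68000 − 20% × (€790000 − €470000) = €68000 − €64000 = €4000
  Base: €790000 − €4000 = €786000
  €786000 × 10% = €78600

€123910 > €78600, so the ordinary income tax governs.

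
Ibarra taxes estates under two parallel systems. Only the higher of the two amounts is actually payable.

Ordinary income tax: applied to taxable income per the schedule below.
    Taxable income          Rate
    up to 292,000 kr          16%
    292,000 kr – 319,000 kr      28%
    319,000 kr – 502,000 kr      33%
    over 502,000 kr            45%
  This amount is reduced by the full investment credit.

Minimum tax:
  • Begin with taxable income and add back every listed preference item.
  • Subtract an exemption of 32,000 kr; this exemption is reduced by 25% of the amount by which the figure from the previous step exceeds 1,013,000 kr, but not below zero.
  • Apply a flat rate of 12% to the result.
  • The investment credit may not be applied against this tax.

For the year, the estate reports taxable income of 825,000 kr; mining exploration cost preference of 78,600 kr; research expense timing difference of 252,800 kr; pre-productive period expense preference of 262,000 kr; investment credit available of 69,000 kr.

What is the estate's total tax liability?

191,020 kr

Ordinary income tax:
  292,000 kr × 16% = 46,720 kr
  27,000 kr × 28% = 7,560 kr
  183,000 kr × 33% = 60,390 kr
  323,000 kr × 45% = 145,350 kr
  → 260,020 kr
  Less investment credit 69,000 kr → 191,020 kr

Minimum tax:
  Adjusted income: 825,000 kr + 78,600 kr + 252,800 kr + 262,000 kr = 1,418,400 kr
  Exemption: 25% × (1,418,400 kr − 1,013,000 kr) = 101,350 kr ≥ 32,000 kr, so the exemption is fully phased out
  Base: 1,418,400 kr − 0 kr = 1,418,400 kr
  1,418,400 kr × 12% = 170,208 kr

191,020 kr > 170,208 kr, so the ordinary income tax governs.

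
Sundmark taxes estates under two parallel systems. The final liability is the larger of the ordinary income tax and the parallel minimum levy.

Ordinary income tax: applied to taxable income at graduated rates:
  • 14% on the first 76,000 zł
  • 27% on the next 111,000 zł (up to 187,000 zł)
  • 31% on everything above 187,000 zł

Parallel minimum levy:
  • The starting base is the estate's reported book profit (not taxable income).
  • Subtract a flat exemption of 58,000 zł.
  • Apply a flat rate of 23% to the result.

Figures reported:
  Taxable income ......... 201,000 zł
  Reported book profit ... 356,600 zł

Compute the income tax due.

Parallel minimum levy:
  Base (reported book profit): 356,600 zł
  Less exemption 58,000 zł → base 298,600 zł
  298,600 zł × 23% = 68,678 zł

Ordinary income tax:
  76,000 zł × 14% = 10,640 zł
  111,000 zł × 27% = 29,970 zł
  14,000 zł × 31% = 4,340 zł
  → 44,950 zł

68,678 zł > 44,950 zł, so the parallel minimum levy is the binding amount.

68,678 zł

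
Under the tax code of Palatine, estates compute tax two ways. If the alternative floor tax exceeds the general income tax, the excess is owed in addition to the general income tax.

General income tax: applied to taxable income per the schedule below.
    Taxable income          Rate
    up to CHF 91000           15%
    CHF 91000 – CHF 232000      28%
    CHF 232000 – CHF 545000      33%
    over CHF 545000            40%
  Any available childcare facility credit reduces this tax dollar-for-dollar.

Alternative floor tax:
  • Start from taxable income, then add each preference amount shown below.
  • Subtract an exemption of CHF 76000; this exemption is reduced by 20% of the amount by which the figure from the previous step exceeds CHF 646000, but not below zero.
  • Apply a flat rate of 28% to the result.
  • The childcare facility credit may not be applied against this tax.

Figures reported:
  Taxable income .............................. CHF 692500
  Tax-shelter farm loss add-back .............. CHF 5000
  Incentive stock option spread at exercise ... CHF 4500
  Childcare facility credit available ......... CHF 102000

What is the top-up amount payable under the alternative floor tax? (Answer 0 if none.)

CHF 64996

General income tax:
  CHF 91000 × 15% = CHF 13650
  CHF 141000 × 28% = CHF 39480
  CHF 313000 × 33% = CHF 103290
  CHF 147500 × 40% = CHF 59000
  → CHF 215420
  Less childcare facility credit CHF 102000 → CHF 113420

Alternative floor tax:
  Adjusted income: CHF 692500 + CHF 5000 + CHF 4500 = CHF 702000
  Exemption: CHF 76000 − 20% × (CHF 702000 − CHF 646000) = CHF 76000 − CHF 11200 = CHF 64800
  Base: CHF 702000 − CHF 64800 = CHF 637200
  CHF 637200 × 28% = CHF 178416

Excess of alternative floor tax over general income tax: CHF 178416 − CHF 113420 = CHF 64996.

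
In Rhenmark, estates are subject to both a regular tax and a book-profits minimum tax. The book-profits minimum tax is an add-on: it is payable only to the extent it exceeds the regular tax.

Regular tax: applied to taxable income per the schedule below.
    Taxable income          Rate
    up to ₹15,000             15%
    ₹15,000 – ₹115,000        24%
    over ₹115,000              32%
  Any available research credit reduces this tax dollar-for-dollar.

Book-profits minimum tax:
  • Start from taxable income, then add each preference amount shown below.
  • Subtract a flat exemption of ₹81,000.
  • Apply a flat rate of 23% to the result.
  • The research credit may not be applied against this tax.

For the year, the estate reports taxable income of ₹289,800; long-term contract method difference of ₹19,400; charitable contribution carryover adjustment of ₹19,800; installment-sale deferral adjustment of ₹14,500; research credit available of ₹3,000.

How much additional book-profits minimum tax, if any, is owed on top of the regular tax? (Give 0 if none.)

₹0

Regular tax:
  ₹15,000 × 15% = ₹2,250
  ₹100,000 × 24% = ₹24,000
  ₹174,800 × 32% = ₹55,936
  → ₹82,186
  Less research credit ₹3,000 → ₹79,186

Book-profits minimum tax:
  Adjusted income: ₹289,800 + ₹19,400 + ₹19,800 + ₹14,500 = ₹343,500
  Less exemption ₹81,000 → base ₹262,500
  ₹262,500 × 23% = ₹60,375

₹60,375 ≤ ₹79,186, so no add-on is due.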